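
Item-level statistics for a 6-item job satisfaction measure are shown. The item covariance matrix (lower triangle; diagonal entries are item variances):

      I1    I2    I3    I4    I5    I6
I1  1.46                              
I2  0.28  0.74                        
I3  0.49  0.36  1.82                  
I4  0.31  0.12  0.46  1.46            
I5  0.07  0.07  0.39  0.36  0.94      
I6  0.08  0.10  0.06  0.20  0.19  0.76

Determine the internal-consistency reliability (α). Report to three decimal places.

ΣVar(i) = 1.46 + 0.74 + 1.82 + 1.46 + 0.94 + 0.76 = 7.18
Sum of the distinct covariances = 3.54
σ²_total = 7.18 + 2 × 3.54 = 14.26
α = (k/(k−1))·(1 − ΣVar(i)/σ²_total) = (6/5)·(1 − 7.18/14.26) = 0.596

α = 0.596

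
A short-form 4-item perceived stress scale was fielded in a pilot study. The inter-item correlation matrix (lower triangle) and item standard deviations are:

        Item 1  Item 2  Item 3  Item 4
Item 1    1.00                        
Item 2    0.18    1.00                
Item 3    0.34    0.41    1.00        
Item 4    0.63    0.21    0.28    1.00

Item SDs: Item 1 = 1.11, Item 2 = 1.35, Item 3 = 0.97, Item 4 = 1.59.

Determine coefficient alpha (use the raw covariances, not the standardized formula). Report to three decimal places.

α = 0.657

Σσ²ᵢ = 1.11² + 1.35² + 0.97² + 1.59² = 6.5236
Covariances σ_ij = r_ij · s_i · s_j:
  σ(Item 1,Item 2) = 0.18 × 1.11 × 1.35 = 0.2697
  σ(Item 1,Item 3) = 0.34 × 1.11 × 0.97 = 0.3661
  σ(Item 1,Item 4) = 0.63 × 1.11 × 1.59 = 1.1119
  σ(Item 2,Item 3) = 0.41 × 1.35 × 0.97 = 0.5369
  σ(Item 2,Item 4) = 0.21 × 1.35 × 1.59 = 0.4508
  σ(Item 3,Item 4) = 0.28 × 0.97 × 1.59 = 0.4318
σ²_T = Σσ²ᵢ + 2·Σσ_ij = 6.5236 + 2 × 3.1672 = 12.8580
α = (4/3)·(1 − 6.5236/12.8580) = 0.657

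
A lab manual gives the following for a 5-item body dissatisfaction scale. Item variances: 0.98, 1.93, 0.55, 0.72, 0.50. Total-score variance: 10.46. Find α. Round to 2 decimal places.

α = 0.69

ΣVar(i) = 0.98 + 1.93 + 0.55 + 0.72 + 0.50 = 4.68
α = (k/(k−1))·(1 − ΣVar(i)/σ²_total) = (5/4)·(1 − 4.68/10.46) = 0.69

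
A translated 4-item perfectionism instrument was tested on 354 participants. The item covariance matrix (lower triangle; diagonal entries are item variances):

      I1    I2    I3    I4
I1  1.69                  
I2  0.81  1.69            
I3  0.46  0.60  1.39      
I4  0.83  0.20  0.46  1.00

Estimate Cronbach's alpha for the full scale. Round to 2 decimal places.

Σσ²ᵢ = 1.69 + 1.69 + 1.39 + 1.00 = 5.77
Sum of off-diagonal covariances = 3.36
σ²_total = 5.77 + 2 × 3.36 = 12.49
α = (k/(k−1))·(1 − Σσ²ᵢ/σ²_total) = (4/3)·(1 − 5.77/12.49) = 0.72

α = 0.72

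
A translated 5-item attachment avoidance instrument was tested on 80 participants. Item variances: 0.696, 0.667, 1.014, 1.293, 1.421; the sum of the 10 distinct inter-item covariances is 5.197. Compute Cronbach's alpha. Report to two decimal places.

sum of item variances = 0.696 + 0.667 + 1.014 + 1.293 + 1.421 = 5.091
Sum of distinct covariances = 5.197
Var(T) = sum of item variances + 2·Σcov = 5.091 + 2 × 5.197 = 15.485
α = (5/4)·(1 − 5.091/15.485) = 0.84

Cronbach's alpha = 0.84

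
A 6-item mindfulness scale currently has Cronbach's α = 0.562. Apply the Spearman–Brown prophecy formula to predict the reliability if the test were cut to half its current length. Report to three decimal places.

Length factor m = 1/2
α' = m·α / (1 − (1−m)·α)
   = 1/2 × 0.562 / (1 − (1 − 1/2) × 0.562)
   = 0.2810 / 0.7190 = 0.391

predicted reliability = 0.391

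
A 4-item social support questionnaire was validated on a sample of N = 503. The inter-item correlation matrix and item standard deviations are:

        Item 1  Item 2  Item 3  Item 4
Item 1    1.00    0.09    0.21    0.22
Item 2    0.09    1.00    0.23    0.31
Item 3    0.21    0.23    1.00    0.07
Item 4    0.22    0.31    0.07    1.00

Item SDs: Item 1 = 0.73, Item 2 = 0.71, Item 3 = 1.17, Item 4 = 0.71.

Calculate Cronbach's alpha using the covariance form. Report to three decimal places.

α = 0.452

Σσ²ᵢ = 0.73² + 0.71² + 1.17² + 0.71² = 2.9100
Covariances σ_ij = r_ij · s_i · s_j:
  σ(Item 1,Item 2) = 0.09 × 0.73 × 0.71 = 0.0466
  σ(Item 1,Item 3) = 0.21 × 0.73 × 1.17 = 0.1794
  σ(Item 1,Item 4) = 0.22 × 0.73 × 0.71 = 0.1140
  σ(Item 2,Item 3) = 0.23 × 0.71 × 1.17 = 0.1911
  σ(Item 2,Item 4) = 0.31 × 0.71 × 0.71 = 0.1563
  σ(Item 3,Item 4) = 0.07 × 1.17 × 0.71 = 0.0581
σ²_T = Σσ²ᵢ + 2·Σσ_ij = 2.9100 + 2 × 0.7455 = 4.4010
α = (4/3)·(1 − 2.9100/4.4010) = 0.452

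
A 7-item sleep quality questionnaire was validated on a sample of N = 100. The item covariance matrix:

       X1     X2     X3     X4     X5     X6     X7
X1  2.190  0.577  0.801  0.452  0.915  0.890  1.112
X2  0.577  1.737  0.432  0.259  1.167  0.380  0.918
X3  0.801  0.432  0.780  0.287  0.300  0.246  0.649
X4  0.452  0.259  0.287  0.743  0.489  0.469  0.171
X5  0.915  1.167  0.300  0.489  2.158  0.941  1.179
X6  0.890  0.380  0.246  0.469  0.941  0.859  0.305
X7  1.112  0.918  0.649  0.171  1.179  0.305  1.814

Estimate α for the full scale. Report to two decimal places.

sum of item variances = 2.190 + 1.737 + 0.780 + 0.743 + 2.158 + 0.859 + 1.814 = 10.281
Sum of the distinct covariances = 12.939
σ²_T = 10.281 + 2 × 12.939 = 36.159
α = (k/(k−1))·(1 − sum of item variances/σ²_T) = (7/6)·(1 − 10.281/36.159) = 0.83

α = 0.83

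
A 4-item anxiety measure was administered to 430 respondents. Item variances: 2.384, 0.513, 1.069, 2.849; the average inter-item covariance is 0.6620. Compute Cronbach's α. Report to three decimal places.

α = 0.718

Σσᵢ² = 2.384 + 0.513 + 1.069 + 2.849 = 6.815
Sum of the 6 distinct covariances = 6 × 0.6620 = 3.9720
total variance = Σσᵢ² + 2·Σcov = 6.815 + 2 × 3.9720 = 14.7590
α = (4/3)·(1 − 6.815/14.7590) = 0.718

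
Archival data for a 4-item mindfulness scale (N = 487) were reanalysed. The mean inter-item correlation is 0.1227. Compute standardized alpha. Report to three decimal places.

α = 0.359

Standardized α = k·r̄ / (1 + (k−1)·r̄) = 4 × 0.1227 / (1 + 3 × 0.1227)
  = 0.4908 / 1.3681 = 0.359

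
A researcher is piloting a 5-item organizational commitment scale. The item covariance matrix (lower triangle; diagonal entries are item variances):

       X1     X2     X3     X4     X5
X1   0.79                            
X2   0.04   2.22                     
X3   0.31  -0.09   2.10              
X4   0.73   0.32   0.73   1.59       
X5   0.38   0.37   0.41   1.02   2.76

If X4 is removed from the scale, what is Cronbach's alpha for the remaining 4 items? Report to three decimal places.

Cronbach's alpha = 0.354

Remaining items: X1, X2, X3, X5 (k = 4).
sum of item variances = 0.79 + 2.22 + 2.10 + 2.76 = 7.87
σ²_T = 7.87 + 2 × 1.42 = 10.71
α (item deleted) = (4/3)·(1 − 7.87/10.71) = 0.354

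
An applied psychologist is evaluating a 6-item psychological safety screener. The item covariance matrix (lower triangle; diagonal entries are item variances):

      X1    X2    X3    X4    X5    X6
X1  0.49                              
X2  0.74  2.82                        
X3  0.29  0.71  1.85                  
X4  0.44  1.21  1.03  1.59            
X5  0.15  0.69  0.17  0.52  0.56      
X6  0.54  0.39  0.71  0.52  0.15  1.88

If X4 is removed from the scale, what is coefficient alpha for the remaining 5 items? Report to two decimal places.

coefficient alpha = 0.68

Remaining items: X1, X2, X3, X5, X6 (k = 5).
ΣVar(i) = 0.49 + 2.82 + 1.85 + 0.56 + 1.88 = 7.60
σ²_total = 7.60 + 2 × 4.54 = 16.68
α (item deleted) = (5/4)·(1 − 7.60/16.68) = 0.68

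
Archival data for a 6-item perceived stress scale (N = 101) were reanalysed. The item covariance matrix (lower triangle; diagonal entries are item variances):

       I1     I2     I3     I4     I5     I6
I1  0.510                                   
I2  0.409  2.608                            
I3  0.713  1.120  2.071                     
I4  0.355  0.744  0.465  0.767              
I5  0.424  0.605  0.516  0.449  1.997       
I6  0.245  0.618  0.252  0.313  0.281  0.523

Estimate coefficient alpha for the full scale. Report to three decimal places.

Σσ²ᵢ = 0.510 + 2.608 + 2.071 + 0.767 + 1.997 + 0.523 = 8.476
Σ_{i<j} σ_ij = 7.509
Var(T) = 8.476 + 2 × 7.509 = 23.494
α = (k/(k−1))·(1 − Σσ²ᵢ/Var(T)) = (6/5)·(1 − 8.476/23.494) = 0.767

coefficient alpha = 0.767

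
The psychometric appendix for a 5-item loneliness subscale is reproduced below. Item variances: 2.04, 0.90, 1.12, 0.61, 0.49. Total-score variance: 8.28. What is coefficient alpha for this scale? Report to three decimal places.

ΣVar(i) = 2.04 + 0.90 + 1.12 + 0.61 + 0.49 = 5.16
α = (k/(k−1))·(1 − ΣVar(i)/Var(T)) = (5/4)·(1 − 5.16/8.28) = 0.471

coefficient alpha = 0.471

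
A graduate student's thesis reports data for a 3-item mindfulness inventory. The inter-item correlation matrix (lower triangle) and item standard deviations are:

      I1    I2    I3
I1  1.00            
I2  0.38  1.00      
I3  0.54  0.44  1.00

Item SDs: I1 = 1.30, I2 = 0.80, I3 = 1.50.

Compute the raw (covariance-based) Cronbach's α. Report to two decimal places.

α = 0.69

Σσ²ᵢ = 1.30² + 0.80² + 1.50² = 4.5800
Covariances σ_ij = r_ij · s_i · s_j:
  σ(I1,I2) = 0.38 × 1.30 × 0.80 = 0.3952
  σ(I1,I3) = 0.54 × 1.30 × 1.50 = 1.0530
  σ(I2,I3) = 0.44 × 0.80 × 1.50 = 0.5280
σ²_T = Σσ²ᵢ + 2·Σσ_ij = 4.5800 + 2 × 1.9762 = 8.5324
α = (3/2)·(1 − 4.5800/8.5324) = 0.69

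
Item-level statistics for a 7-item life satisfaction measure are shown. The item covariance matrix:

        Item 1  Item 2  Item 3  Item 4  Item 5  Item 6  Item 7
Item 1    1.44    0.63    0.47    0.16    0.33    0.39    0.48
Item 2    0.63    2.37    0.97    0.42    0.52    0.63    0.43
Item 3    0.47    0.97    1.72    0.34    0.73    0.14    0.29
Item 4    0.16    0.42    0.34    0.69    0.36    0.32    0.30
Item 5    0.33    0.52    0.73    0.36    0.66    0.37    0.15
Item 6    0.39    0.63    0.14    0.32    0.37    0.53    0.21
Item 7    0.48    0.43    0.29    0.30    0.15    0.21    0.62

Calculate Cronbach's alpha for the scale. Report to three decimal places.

sum of item variances = 1.44 + 2.37 + 1.72 + 0.69 + 0.66 + 0.53 + 0.62 = 8.03
Sum of the distinct covariances = 8.64
Var(T) = 8.03 + 2 × 8.64 = 25.31
α = (k/(k−1))·(1 − sum of item variances/Var(T)) = (7/6)·(1 − 8.03/25.31) = 0.797

Cronbach's alpha = 0.797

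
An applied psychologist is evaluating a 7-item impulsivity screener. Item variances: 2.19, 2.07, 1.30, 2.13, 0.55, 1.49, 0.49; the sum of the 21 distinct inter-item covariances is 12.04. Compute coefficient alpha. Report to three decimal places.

coefficient alpha = 0.819

Σσᵢ² = 2.19 + 2.07 + 1.30 + 2.13 + 0.55 + 1.49 + 0.49 = 10.22
Sum of distinct covariances = 12.04
total variance = Σσᵢ² + 2·Σcov = 10.22 + 2 × 12.04 = 34.30
α = (7/6)·(1 − 10.22/34.30) = 0.819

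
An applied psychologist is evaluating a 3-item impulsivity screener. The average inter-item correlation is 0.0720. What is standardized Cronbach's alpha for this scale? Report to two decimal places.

Standardized α = k·r̄ / (1 + (k−1)·r̄) = 3 × 0.0720 / (1 + 2 × 0.0720)
  = 0.2160 / 1.1440 = 0.19

α = 0.19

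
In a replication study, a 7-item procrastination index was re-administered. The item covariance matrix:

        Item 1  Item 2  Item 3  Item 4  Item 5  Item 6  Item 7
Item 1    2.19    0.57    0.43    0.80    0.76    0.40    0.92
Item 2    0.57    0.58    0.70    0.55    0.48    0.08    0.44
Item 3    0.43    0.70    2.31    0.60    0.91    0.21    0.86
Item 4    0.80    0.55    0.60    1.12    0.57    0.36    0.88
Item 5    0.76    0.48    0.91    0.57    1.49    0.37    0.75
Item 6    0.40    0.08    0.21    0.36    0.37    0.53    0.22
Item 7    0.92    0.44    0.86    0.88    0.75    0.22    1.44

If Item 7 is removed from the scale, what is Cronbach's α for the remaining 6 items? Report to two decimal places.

Cronbach's α = 0.79

Remaining items: Item 1, Item 2, Item 3, Item 4, Item 5, Item 6 (k = 6).
Σσ²ᵢ = 2.19 + 0.58 + 2.31 + 1.12 + 1.49 + 0.53 = 8.22
σ²_total = 8.22 + 2 × 7.79 = 23.80
α (item deleted) = (6/5)·(1 − 8.22/23.80) = 0.79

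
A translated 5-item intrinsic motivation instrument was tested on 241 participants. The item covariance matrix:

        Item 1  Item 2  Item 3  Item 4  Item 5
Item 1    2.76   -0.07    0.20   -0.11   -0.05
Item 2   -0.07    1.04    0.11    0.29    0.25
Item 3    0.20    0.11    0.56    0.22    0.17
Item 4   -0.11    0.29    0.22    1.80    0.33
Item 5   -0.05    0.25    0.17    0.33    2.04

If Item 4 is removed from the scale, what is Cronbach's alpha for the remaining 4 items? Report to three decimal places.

Cronbach's alpha = 0.213

Remaining items: Item 1, Item 2, Item 3, Item 5 (k = 4).
ΣVar(i) = 2.76 + 1.04 + 0.56 + 2.04 = 6.40
σ²_total = 6.40 + 2 × 0.61 = 7.62
α (item deleted) = (4/3)·(1 − 6.40/7.62) = 0.213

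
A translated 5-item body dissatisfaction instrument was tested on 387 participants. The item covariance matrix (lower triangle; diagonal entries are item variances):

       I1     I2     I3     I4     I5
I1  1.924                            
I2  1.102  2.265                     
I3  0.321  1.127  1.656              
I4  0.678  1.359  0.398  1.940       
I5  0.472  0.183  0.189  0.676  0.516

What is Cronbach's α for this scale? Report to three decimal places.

α = 0.763

Σσ²ᵢ = 1.924 + 2.265 + 1.656 + 1.940 + 0.516 = 8.301
Σ_{i<j} σ_ij = 6.505
total variance = 8.301 + 2 × 6.505 = 21.311
α = (k/(k−1))·(1 − Σσ²ᵢ/total variance) = (5/4)·(1 − 8.301/21.311) = 0.763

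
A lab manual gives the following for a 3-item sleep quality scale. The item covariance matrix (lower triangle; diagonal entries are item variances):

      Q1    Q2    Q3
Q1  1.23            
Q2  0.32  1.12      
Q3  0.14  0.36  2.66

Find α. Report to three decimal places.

ΣVar(i) = 1.23 + 1.12 + 2.66 = 5.01
Sum of the distinct covariances = 0.82
Var(T) = 5.01 + 2 × 0.82 = 6.65
α = (k/(k−1))·(1 − ΣVar(i)/Var(T)) = (3/2)·(1 − 5.01/6.65) = 0.370

α = 0.370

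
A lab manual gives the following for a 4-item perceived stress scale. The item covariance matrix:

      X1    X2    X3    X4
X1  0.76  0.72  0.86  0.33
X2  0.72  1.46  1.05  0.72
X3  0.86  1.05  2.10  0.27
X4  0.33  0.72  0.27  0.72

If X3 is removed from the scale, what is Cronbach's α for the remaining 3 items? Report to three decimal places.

Cronbach's α = 0.819

Remaining items: X1, X2, X4 (k = 3).
Σσᵢ² = 0.76 + 1.46 + 0.72 = 2.94
total variance = 2.94 + 2 × 1.77 = 6.48
α (item deleted) = (3/2)·(1 − 2.94/6.48) = 0.819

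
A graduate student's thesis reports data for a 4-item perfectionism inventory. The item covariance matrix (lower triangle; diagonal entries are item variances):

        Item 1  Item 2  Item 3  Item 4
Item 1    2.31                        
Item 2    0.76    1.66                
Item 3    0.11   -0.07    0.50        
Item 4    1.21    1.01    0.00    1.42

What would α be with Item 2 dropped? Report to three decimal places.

Remaining items: Item 1, Item 3, Item 4 (k = 3).
Σσᵢ² = 2.31 + 0.50 + 1.42 = 4.23
total variance = 4.23 + 2 × 1.32 = 6.87
α (item deleted) = (3/2)·(1 − 4.23/6.87) = 0.576

α = 0.576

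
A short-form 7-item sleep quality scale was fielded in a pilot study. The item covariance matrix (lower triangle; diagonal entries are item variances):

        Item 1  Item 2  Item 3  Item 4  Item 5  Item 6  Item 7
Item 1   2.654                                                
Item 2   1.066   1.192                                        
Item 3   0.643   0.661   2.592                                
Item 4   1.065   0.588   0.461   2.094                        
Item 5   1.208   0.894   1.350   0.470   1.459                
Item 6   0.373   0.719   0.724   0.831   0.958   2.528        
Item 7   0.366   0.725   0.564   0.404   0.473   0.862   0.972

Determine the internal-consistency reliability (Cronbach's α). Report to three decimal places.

Σσᵢ² = 2.654 + 1.192 + 2.592 + 2.094 + 1.459 + 2.528 + 0.972 = 13.491
Sum of off-diagonal covariances = 15.405
σ²_T = 13.491 + 2 × 15.405 = 44.301
α = (k/(k−1))·(1 − Σσᵢ²/σ²_T) = (7/6)·(1 − 13.491/44.301) = 0.811

α = 0.811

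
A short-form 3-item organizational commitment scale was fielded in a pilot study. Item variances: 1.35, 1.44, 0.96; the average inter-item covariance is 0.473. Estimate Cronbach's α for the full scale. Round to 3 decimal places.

Cronbach's α = 0.646

Σσᵢ² = 1.35 + 1.44 + 0.96 = 3.75
Sum of the 3 distinct covariances = 3 × 0.473 = 1.419
total variance = Σσᵢ² + 2·Σcov = 3.75 + 2 × 1.419 = 6.588
α = (3/2)·(1 − 3.75/6.588) = 0.646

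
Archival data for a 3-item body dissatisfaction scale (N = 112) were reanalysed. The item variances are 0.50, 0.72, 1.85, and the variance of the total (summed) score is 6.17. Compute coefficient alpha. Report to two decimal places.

Σσᵢ² = 0.50 + 0.72 + 1.85 = 3.07
α = (k/(k−1))·(1 − Σσᵢ²/Var(T)) = (3/2)·(1 − 3.07/6.17) = 0.75

α = 0.75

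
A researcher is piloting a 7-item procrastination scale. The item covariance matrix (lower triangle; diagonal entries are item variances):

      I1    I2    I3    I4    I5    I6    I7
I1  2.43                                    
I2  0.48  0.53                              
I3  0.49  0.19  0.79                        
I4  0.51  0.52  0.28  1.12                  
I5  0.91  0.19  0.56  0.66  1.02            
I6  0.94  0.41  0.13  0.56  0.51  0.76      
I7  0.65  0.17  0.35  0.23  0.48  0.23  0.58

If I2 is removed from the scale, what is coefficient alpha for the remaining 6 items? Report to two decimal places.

Remaining items: I1, I3, I4, I5, I6, I7 (k = 6).
ΣVar(i) = 2.43 + 0.79 + 1.12 + 1.02 + 0.76 + 0.58 = 6.70
σ²_T = 6.70 + 2 × 7.49 = 21.68
α (item deleted) = (6/5)·(1 − 6.70/21.68) = 0.83

α = 0.83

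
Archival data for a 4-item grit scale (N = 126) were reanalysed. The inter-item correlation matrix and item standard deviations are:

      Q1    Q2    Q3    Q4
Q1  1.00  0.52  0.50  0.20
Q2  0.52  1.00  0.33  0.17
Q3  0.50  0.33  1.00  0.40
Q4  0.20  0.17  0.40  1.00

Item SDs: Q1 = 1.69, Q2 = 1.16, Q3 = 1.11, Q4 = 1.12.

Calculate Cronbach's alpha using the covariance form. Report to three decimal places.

Σσ²ᵢ = 1.69² + 1.16² + 1.11² + 1.12² = 6.6882
Covariances σ_ij = r_ij · s_i · s_j:
  σ(Q1,Q2) = 0.52 × 1.69 × 1.16 = 1.0194
  σ(Q1,Q3) = 0.50 × 1.69 × 1.11 = 0.9380
  σ(Q1,Q4) = 0.20 × 1.69 × 1.12 = 0.3786
  σ(Q2,Q3) = 0.33 × 1.16 × 1.11 = 0.4249
  σ(Q2,Q4) = 0.17 × 1.16 × 1.12 = 0.2209
  σ(Q3,Q4) = 0.40 × 1.11 × 1.12 = 0.4973
σ²_T = Σσ²ᵢ + 2·Σσ_ij = 6.6882 + 2 × 3.4791 = 13.6464
α = (4/3)·(1 − 6.6882/13.6464) = 0.680

α = 0.680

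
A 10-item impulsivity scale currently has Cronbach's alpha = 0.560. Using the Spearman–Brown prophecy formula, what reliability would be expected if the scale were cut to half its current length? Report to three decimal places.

Length factor m = 1/2
α' = m·α / (1 − (1−m)·α)
   = 1/2 × 0.560 / (1 − (1 − 1/2) × 0.560)
   = 0.2800 / 0.7200 = 0.389

predicted reliability = 0.389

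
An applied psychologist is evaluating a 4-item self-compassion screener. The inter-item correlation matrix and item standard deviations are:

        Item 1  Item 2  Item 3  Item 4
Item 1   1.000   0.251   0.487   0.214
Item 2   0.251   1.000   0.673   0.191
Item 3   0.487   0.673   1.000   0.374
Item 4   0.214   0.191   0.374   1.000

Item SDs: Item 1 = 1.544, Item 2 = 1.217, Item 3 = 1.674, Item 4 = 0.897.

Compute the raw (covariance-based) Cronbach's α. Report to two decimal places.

Cronbach's α = 0.70

Σσ²ᵢ = 1.544² + 1.217² + 1.674² + 0.897² = 7.4719
Covariances σ_ij = r_ij · s_i · s_j:
  σ(Item 1,Item 2) = 0.251 × 1.544 × 1.217 = 0.4716
  σ(Item 1,Item 3) = 0.487 × 1.544 × 1.674 = 1.2587
  σ(Item 1,Item 4) = 0.214 × 1.544 × 0.897 = 0.2964
  σ(Item 2,Item 3) = 0.673 × 1.217 × 1.674 = 1.3711
  σ(Item 2,Item 4) = 0.191 × 1.217 × 0.897 = 0.2085
  σ(Item 3,Item 4) = 0.374 × 1.674 × 0.897 = 0.5616
σ²_T = Σσ²ᵢ + 2·Σσ_ij = 7.4719 + 2 × 4.1679 = 15.8077
α = (4/3)·(1 − 7.4719/15.8077) = 0.70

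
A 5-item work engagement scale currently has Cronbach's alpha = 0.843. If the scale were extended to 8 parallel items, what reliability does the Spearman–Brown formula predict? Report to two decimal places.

predicted reliability = 0.90

Length factor m = 8/5 = 1.6000
α' = m·α / (1 + (m−1)·α)
   = 8/5 × 0.843 / (1 + (8/5 − 1) × 0.843)
   = 1.3488 / 1.5058 = 0.90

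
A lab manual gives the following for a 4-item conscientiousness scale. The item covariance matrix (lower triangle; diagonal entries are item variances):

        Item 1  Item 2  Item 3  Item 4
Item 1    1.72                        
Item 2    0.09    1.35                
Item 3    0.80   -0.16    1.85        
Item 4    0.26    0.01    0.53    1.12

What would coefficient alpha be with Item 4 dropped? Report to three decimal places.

Remaining items: Item 1, Item 2, Item 3 (k = 3).
ΣVar(i) = 1.72 + 1.35 + 1.85 = 4.92
Var(T) = 4.92 + 2 × 0.73 = 6.38
α (item deleted) = (3/2)·(1 − 4.92/6.38) = 0.343

coefficient alpha = 0.343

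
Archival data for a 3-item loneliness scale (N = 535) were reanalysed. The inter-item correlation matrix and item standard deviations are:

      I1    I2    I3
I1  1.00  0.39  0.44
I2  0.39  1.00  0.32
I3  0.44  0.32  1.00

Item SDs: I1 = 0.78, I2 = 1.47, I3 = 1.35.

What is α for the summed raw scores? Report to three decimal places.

Σσ²ᵢ = 0.78² + 1.47² + 1.35² = 4.5918
Covariances σ_ij = r_ij · s_i · s_j:
  σ(I1,I2) = 0.39 × 0.78 × 1.47 = 0.4472
  σ(I1,I3) = 0.44 × 0.78 × 1.35 = 0.4633
  σ(I2,I3) = 0.32 × 1.47 × 1.35 = 0.6350
σ²_T = Σσ²ᵢ + 2·Σσ_ij = 4.5918 + 2 × 1.5455 = 7.6828
α = (3/2)·(1 − 4.5918/7.6828) = 0.603

α = 0.603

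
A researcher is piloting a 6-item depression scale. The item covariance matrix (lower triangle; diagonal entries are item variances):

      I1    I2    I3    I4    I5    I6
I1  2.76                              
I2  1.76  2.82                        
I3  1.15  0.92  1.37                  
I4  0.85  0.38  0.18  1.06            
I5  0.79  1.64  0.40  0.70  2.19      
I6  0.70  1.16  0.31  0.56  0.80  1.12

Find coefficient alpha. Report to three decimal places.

sum of item variances = 2.76 + 2.82 + 1.37 + 1.06 + 2.19 + 1.12 = 11.32
Sum of the distinct covariances = 12.30
total variance = 11.32 + 2 × 12.30 = 35.92
α = (k/(k−1))·(1 − sum of item variances/total variance) = (6/5)·(1 − 11.32/35.92) = 0.822

α = 0.822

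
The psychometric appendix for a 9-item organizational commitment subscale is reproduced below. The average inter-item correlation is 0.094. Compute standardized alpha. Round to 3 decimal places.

Standardized α = k·r̄ / (1 + (k−1)·r̄) = 9 × 0.094 / (1 + 8 × 0.094)
  = 0.8460 / 1.7520 = 0.483

α = 0.483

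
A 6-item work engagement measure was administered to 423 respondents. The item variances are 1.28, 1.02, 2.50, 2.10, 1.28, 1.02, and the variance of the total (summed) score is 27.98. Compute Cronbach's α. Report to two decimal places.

Σσᵢ² = 1.28 + 1.02 + 2.50 + 2.10 + 1.28 + 1.02 = 9.20
α = (k/(k−1))·(1 − Σσᵢ²/total variance) = (6/5)·(1 − 9.20/27.98) = 0.81

α = 0.81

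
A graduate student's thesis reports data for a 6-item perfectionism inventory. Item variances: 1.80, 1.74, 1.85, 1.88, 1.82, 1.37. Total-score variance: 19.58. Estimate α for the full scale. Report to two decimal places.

Σσᵢ² = 1.80 + 1.74 + 1.85 + 1.88 + 1.82 + 1.37 = 10.46
α = (k/(k−1))·(1 − Σσᵢ²/total variance) = (6/5)·(1 − 10.46/19.58) = 0.56

α = 0.56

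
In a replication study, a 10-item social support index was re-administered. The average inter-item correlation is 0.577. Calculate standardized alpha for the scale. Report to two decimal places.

α = 0.93

Standardized α = k·r̄ / (1 + (k−1)·r̄) = 10 × 0.577 / (1 + 9 × 0.577)
  = 5.7700 / 6.1930 = 0.93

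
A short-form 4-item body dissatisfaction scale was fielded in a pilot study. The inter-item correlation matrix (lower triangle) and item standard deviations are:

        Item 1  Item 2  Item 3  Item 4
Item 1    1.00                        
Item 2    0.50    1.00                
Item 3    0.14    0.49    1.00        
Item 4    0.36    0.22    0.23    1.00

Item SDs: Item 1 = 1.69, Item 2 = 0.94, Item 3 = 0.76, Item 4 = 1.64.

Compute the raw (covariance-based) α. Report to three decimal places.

α = 0.609

Σσ²ᵢ = 1.69² + 0.94² + 0.76² + 1.64² = 7.0069
Covariances σ_ij = r_ij · s_i · s_j:
  σ(Item 1,Item 2) = 0.50 × 1.69 × 0.94 = 0.7943
  σ(Item 1,Item 3) = 0.14 × 1.69 × 0.76 = 0.1798
  σ(Item 1,Item 4) = 0.36 × 1.69 × 1.64 = 0.9978
  σ(Item 2,Item 3) = 0.49 × 0.94 × 0.76 = 0.3501
  σ(Item 2,Item 4) = 0.22 × 0.94 × 1.64 = 0.3392
  σ(Item 3,Item 4) = 0.23 × 0.76 × 1.64 = 0.2867
σ²_T = Σσ²ᵢ + 2·Σσ_ij = 7.0069 + 2 × 2.9479 = 12.9027
α = (4/3)·(1 − 7.0069/12.9027) = 0.609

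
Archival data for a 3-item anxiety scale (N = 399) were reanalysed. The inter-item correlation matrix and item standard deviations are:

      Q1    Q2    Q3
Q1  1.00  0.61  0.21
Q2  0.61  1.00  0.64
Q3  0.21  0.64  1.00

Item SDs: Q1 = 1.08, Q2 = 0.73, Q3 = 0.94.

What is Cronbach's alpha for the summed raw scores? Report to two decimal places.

Σσ²ᵢ = 1.08² + 0.73² + 0.94² = 2.5829
Covariances σ_ij = r_ij · s_i · s_j:
  σ(Q1,Q2) = 0.61 × 1.08 × 0.73 = 0.4809
  σ(Q1,Q3) = 0.21 × 1.08 × 0.94 = 0.2132
  σ(Q2,Q3) = 0.64 × 0.73 × 0.94 = 0.4392
σ²_T = Σσ²ᵢ + 2·Σσ_ij = 2.5829 + 2 × 1.1333 = 4.8495
α = (3/2)·(1 − 2.5829/4.8495) = 0.70

Cronbach's alpha = 0.70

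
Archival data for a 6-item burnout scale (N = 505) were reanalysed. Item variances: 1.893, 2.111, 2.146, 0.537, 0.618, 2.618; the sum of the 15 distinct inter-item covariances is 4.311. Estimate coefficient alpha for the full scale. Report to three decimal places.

coefficient alpha = 0.558

Σσᵢ² = 1.893 + 2.111 + 2.146 + 0.537 + 0.618 + 2.618 = 9.923
Sum of distinct covariances = 4.311
σ²_T = Σσᵢ² + 2·Σcov = 9.923 + 2 × 4.311 = 18.545
α = (6/5)·(1 − 9.923/18.545) = 0.558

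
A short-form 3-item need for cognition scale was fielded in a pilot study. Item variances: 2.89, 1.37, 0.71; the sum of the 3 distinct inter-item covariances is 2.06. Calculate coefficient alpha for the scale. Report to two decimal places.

sum of item variances = 2.89 + 1.37 + 0.71 = 4.97
Sum of distinct covariances = 2.06
σ²_total = sum of item variances + 2·Σcov = 4.97 + 2 × 2.06 = 9.09
α = (3/2)·(1 − 4.97/9.09) = 0.68

α = 0.68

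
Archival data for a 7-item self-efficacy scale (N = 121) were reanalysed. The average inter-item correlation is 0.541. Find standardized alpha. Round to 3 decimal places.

standardized alpha = 0.892

Standardized α = k·r̄ / (1 + (k−1)·r̄) = 7 × 0.541 / (1 + 6 × 0.541)
  = 3.7870 / 4.2460 = 0.892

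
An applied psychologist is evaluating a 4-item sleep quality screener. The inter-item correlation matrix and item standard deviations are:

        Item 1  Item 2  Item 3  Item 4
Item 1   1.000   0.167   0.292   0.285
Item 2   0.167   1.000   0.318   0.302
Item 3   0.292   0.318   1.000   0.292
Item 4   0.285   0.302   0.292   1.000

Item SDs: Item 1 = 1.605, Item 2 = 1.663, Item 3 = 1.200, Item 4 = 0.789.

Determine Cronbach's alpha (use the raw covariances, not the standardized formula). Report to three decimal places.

Cronbach's alpha = 0.559

Σσ²ᵢ = 1.605² + 1.663² + 1.200² + 0.789² = 7.4041
Covariances σ_ij = r_ij · s_i · s_j:
  σ(Item 1,Item 2) = 0.167 × 1.605 × 1.663 = 0.4457
  σ(Item 1,Item 3) = 0.292 × 1.605 × 1.200 = 0.5624
  σ(Item 1,Item 4) = 0.285 × 1.605 × 0.789 = 0.3609
  σ(Item 2,Item 3) = 0.318 × 1.663 × 1.200 = 0.6346
  σ(Item 2,Item 4) = 0.302 × 1.663 × 0.789 = 0.3963
  σ(Item 3,Item 4) = 0.292 × 1.200 × 0.789 = 0.2765
σ²_T = Σσ²ᵢ + 2·Σσ_ij = 7.4041 + 2 × 2.6764 = 12.7569
α = (4/3)·(1 − 7.4041/12.7569) = 0.559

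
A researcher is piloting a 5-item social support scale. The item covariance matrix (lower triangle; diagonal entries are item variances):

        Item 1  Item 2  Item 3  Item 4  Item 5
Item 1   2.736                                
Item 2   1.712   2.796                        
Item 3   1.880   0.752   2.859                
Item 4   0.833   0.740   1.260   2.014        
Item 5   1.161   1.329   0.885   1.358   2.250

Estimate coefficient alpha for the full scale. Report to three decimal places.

ΣVar(i) = 2.736 + 2.796 + 2.859 + 2.014 + 2.250 = 12.655
Sum of off-diagonal covariances = 11.910
σ²_T = 12.655 + 2 × 11.910 = 36.475
α = (k/(k−1))·(1 − ΣVar(i)/σ²_T) = (5/4)·(1 − 12.655/36.475) = 0.816

coefficient alpha = 0.816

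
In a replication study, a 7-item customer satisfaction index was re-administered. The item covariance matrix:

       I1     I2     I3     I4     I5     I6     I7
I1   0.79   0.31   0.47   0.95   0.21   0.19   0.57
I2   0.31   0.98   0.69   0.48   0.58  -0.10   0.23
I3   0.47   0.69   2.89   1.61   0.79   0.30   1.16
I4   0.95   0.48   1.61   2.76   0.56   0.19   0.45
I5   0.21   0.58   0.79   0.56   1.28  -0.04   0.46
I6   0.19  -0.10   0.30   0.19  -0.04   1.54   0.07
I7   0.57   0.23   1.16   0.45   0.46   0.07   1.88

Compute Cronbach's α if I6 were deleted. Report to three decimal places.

Cronbach's α = 0.771

Remaining items: I1, I2, I3, I4, I5, I7 (k = 6).
ΣVar(i) = 0.79 + 0.98 + 2.89 + 2.76 + 1.28 + 1.88 = 10.58
σ²_T = 10.58 + 2 × 9.52 = 29.62
α (item deleted) = (6/5)·(1 − 10.58/29.62) = 0.771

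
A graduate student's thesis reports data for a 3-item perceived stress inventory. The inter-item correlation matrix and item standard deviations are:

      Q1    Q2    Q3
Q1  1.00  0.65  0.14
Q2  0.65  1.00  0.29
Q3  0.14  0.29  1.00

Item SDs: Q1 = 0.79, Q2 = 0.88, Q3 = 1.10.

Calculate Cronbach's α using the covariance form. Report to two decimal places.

Σσ²ᵢ = 0.79² + 0.88² + 1.10² = 2.6085
Covariances σ_ij = r_ij · s_i · s_j:
  σ(Q1,Q2) = 0.65 × 0.79 × 0.88 = 0.4519
  σ(Q1,Q3) = 0.14 × 0.79 × 1.10 = 0.1217
  σ(Q2,Q3) = 0.29 × 0.88 × 1.10 = 0.2807
σ²_T = Σσ²ᵢ + 2·Σσ_ij = 2.6085 + 2 × 0.8543 = 4.3171
α = (3/2)·(1 − 2.6085/4.3171) = 0.59

Cronbach's α = 0.59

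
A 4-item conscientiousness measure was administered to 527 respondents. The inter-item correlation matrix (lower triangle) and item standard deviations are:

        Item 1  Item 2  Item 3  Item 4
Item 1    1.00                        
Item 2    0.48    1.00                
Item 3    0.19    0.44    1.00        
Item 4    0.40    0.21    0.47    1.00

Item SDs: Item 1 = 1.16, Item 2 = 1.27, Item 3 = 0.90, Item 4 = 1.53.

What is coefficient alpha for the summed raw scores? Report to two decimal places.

α = 0.68

Σσ²ᵢ = 1.16² + 1.27² + 0.90² + 1.53² = 6.1094
Covariances σ_ij = r_ij · s_i · s_j:
  σ(Item 1,Item 2) = 0.48 × 1.16 × 1.27 = 0.7071
  σ(Item 1,Item 3) = 0.19 × 1.16 × 0.90 = 0.1984
  σ(Item 1,Item 4) = 0.40 × 1.16 × 1.53 = 0.7099
  σ(Item 2,Item 3) = 0.44 × 1.27 × 0.90 = 0.5029
  σ(Item 2,Item 4) = 0.21 × 1.27 × 1.53 = 0.4081
  σ(Item 3,Item 4) = 0.47 × 0.90 × 1.53 = 0.6472
σ²_T = Σσ²ᵢ + 2·Σσ_ij = 6.1094 + 2 × 3.1736 = 12.4566
α = (4/3)·(1 − 6.1094/12.4566) = 0.68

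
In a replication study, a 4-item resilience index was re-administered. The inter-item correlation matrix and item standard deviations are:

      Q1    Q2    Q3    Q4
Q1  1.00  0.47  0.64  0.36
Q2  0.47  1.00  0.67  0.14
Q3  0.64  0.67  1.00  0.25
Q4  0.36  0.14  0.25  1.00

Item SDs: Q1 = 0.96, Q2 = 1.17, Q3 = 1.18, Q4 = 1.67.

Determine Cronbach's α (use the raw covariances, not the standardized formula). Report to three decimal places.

α = 0.695

Σσ²ᵢ = 0.96² + 1.17² + 1.18² + 1.67² = 6.4718
Covariances σ_ij = r_ij · s_i · s_j:
  σ(Q1,Q2) = 0.47 × 0.96 × 1.17 = 0.5279
  σ(Q1,Q3) = 0.64 × 0.96 × 1.18 = 0.7250
  σ(Q1,Q4) = 0.36 × 0.96 × 1.67 = 0.5772
  σ(Q2,Q3) = 0.67 × 1.17 × 1.18 = 0.9250
  σ(Q2,Q4) = 0.14 × 1.17 × 1.67 = 0.2735
  σ(Q3,Q4) = 0.25 × 1.18 × 1.67 = 0.4926
σ²_T = Σσ²ᵢ + 2·Σσ_ij = 6.4718 + 2 × 3.5212 = 13.5142
α = (4/3)·(1 − 6.4718/13.5142) = 0.695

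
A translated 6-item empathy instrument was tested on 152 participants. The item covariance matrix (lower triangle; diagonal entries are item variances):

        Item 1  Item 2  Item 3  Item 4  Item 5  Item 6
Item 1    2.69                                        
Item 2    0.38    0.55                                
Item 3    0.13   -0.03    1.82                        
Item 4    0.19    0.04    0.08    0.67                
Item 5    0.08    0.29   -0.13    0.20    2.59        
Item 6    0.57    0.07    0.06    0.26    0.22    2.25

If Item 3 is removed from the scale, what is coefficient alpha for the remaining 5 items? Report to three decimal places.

coefficient alpha = 0.431

Remaining items: Item 1, Item 2, Item 4, Item 5, Item 6 (k = 5).
Σσ²ᵢ = 2.69 + 0.55 + 0.67 + 2.59 + 2.25 = 8.75
σ²_T = 8.75 + 2 × 2.30 = 13.35
α (item deleted) = (5/4)·(1 − 8.75/13.35) = 0.431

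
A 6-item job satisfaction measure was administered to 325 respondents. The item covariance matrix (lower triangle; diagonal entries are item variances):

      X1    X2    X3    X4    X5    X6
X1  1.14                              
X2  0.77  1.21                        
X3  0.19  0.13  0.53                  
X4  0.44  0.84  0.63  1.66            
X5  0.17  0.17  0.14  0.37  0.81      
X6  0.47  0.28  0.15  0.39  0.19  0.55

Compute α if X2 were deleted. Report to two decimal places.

Remaining items: X1, X3, X4, X5, X6 (k = 5).
ΣVar(i) = 1.14 + 0.53 + 1.66 + 0.81 + 0.55 = 4.69
total variance = 4.69 + 2 × 3.14 = 10.97
α (item deleted) = (5/4)·(1 − 4.69/10.97) = 0.72

α = 0.72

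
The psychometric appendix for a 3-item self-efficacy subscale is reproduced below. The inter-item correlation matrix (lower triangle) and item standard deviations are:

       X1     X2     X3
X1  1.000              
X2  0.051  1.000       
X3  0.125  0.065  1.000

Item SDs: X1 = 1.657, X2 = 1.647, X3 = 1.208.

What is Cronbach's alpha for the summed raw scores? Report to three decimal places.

α = 0.196

Σσ²ᵢ = 1.657² + 1.647² + 1.208² = 6.9175
Covariances σ_ij = r_ij · s_i · s_j:
  σ(X1,X2) = 0.051 × 1.657 × 1.647 = 0.1392
  σ(X1,X3) = 0.125 × 1.657 × 1.208 = 0.2502
  σ(X2,X3) = 0.065 × 1.647 × 1.208 = 0.1293
σ²_T = Σσ²ᵢ + 2·Σσ_ij = 6.9175 + 2 × 0.5187 = 7.9549
α = (3/2)·(1 − 6.9175/7.9549) = 0.196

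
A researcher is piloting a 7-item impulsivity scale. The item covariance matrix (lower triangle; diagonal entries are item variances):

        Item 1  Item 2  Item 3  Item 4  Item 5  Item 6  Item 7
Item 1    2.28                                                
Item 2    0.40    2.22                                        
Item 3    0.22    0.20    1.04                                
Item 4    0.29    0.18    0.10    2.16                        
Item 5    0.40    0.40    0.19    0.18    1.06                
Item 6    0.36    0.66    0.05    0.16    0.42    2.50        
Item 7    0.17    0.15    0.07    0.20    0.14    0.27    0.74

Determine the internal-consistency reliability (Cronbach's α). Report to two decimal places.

Σσᵢ² = 2.28 + 2.22 + 1.04 + 2.16 + 1.06 + 2.50 + 0.74 = 12.00
Σ_{i<j} σ_ij = 5.21
Var(T) = 12.00 + 2 × 5.21 = 22.42
α = (k/(k−1))·(1 − Σσᵢ²/Var(T)) = (7/6)·(1 − 12.00/22.42) = 0.54

Cronbach's α = 0.54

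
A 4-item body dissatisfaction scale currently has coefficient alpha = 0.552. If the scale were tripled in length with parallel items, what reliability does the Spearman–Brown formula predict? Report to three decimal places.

predicted reliability = 0.787

Length factor m = 3
α' = m·α / (1 + (m−1)·α)
   = 3 × 0.552 / (1 + (3 − 1) × 0.552)
   = 1.6560 / 2.1040 = 0.787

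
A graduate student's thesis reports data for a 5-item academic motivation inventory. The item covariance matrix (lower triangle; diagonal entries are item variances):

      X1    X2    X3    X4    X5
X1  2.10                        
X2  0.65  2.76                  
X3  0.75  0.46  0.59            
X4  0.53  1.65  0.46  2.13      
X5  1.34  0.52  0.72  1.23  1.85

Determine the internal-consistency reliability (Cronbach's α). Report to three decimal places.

Σσᵢ² = 2.10 + 2.76 + 0.59 + 2.13 + 1.85 = 9.43
Σ_{i<j} σ_ij = 8.31
σ²_T = 9.43 + 2 × 8.31 = 26.05
α = (k/(k−1))·(1 − Σσᵢ²/σ²_T) = (5/4)·(1 − 9.43/26.05) = 0.798

α = 0.798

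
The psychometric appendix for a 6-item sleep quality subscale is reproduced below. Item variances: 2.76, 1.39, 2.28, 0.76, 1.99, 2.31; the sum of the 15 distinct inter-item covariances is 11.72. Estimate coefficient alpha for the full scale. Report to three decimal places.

ΣVar(i) = 2.76 + 1.39 + 2.28 + 0.76 + 1.99 + 2.31 = 11.49
Sum of distinct covariances = 11.72
Var(T) = ΣVar(i) + 2·Σcov = 11.49 + 2 × 11.72 = 34.93
α = (6/5)·(1 − 11.49/34.93) = 0.805

α = 0.805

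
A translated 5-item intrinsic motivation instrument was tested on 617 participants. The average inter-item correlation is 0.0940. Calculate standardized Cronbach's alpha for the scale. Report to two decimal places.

α = 0.34

Standardized α = k·r̄ / (1 + (k−1)·r̄) = 5 × 0.0940 / (1 + 4 × 0.0940)
  = 0.4700 / 1.3760 = 0.34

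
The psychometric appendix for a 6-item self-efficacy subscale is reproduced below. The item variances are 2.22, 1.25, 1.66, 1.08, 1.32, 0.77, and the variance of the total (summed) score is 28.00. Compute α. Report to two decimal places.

Σσᵢ² = 2.22 + 1.25 + 1.66 + 1.08 + 1.32 + 0.77 = 8.30
α = (k/(k−1))·(1 − Σσᵢ²/total variance) = (6/5)·(1 − 8.30/28.00) = 0.84

α = 0.84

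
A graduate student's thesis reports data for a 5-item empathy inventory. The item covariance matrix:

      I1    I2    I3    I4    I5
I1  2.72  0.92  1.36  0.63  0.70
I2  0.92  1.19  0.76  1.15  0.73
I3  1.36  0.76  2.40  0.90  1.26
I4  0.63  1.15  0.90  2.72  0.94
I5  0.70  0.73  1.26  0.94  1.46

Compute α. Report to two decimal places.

α = 0.80

ΣVar(i) = 2.72 + 1.19 + 2.40 + 2.72 + 1.46 = 10.49
Sum of the distinct covariances = 9.35
Var(T) = 10.49 + 2 × 9.35 = 29.19
α = (k/(k−1))·(1 − ΣVar(i)/Var(T)) = (5/4)·(1 − 10.49/29.19) = 0.80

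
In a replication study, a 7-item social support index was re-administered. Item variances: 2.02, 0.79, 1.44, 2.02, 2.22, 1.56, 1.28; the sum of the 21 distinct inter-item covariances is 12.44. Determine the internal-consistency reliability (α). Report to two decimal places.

ΣVar(i) = 2.02 + 0.79 + 1.44 + 2.02 + 2.22 + 1.56 + 1.28 = 11.33
Sum of distinct covariances = 12.44
σ²_T = ΣVar(i) + 2·Σcov = 11.33 + 2 × 12.44 = 36.21
α = (7/6)·(1 − 11.33/36.21) = 0.80

α = 0.80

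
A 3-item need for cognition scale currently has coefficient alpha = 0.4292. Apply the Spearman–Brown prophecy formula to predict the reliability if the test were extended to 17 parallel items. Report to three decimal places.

Length factor m = 17/3 = 5.6667
α' = m·α / (1 + (m−1)·α)
   = 17/3 × 0.4292 / (1 + (17/3 − 1) × 0.4292)
   = 2.4321 / 3.0029 = 0.810

predicted reliability = 0.810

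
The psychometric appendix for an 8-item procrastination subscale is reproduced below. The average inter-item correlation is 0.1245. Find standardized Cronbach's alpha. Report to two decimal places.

α = 0.53

Standardized α = k·r̄ / (1 + (k−1)·r̄) = 8 × 0.1245 / (1 + 7 × 0.1245)
  = 0.9960 / 1.8715 = 0.53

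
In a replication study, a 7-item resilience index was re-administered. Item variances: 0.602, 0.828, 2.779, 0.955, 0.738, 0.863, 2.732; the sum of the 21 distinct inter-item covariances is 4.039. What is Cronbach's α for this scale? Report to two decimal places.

Cronbach's α = 0.54

sum of item variances = 0.602 + 0.828 + 2.779 + 0.955 + 0.738 + 0.863 + 2.732 = 9.497
Sum of distinct covariances = 4.039
σ²_total = sum of item variances + 2·Σcov = 9.497 + 2 × 4.039 = 17.575
α = (7/6)·(1 − 9.497/17.575) = 0.54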